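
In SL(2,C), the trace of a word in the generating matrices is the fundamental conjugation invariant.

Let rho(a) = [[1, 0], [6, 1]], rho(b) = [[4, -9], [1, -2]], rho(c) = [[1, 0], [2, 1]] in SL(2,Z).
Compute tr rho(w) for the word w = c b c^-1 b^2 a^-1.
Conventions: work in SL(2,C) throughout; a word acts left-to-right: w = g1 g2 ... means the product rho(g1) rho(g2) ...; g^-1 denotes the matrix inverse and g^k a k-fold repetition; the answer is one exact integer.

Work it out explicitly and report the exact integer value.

1460

rho(c) = [[1, 0], [2, 1]]
... * rho(b) = [[4, -9], [1, -2]]  ->  [[4, -9], [9, -20]]
... * rho(c^-1) = [[1, 0], [-2, 1]]  ->  [[22, -9], [49, -20]]
... * rho(b) = [[4, -9], [1, -2]]  ->  [[79, -180], [176, -401]]
... * rho(b) = [[4, -9], [1, -2]]  ->  [[136, -351], [303, -782]]
... * rho(a^-1) = [[1, 0], [-6, 1]]  ->  [[2242, -351], [4995, -782]]
tr = 2242 + -782 = 1460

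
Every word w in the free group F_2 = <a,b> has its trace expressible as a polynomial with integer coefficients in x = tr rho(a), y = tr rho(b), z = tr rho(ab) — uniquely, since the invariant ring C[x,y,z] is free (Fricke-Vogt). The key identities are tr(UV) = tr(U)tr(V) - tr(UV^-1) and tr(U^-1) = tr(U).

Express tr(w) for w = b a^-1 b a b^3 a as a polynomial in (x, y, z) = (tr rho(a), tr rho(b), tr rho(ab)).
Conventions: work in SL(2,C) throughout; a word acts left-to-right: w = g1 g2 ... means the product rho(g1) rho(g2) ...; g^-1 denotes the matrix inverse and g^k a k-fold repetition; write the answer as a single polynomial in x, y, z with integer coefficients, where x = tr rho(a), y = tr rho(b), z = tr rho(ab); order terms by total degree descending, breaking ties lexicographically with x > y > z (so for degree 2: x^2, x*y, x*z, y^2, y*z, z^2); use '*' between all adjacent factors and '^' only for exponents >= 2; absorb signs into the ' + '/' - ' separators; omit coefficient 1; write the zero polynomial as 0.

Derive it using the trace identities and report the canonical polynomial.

x*y^3*z^2 - 2*x^2*y^2*z - y^2*z^3 + x^3*y + x^2*z + 2*y^2*z + z^3 - 2*x*y - 3*z

apply: trace(a b a b) = trace(a b) trace(a b) - trace(1) = z^2 - 2
trace(a b a) = trace(a) trace(b a) - trace(b) = x*z - y
use: trace(b a b a b) = trace(b) trace(a b a b) - trace(a b a) = y*z^2 - x*z - y
trace(a b^3 a b) = trace(b) trace(b a b a b) - trace(b a b a) = y^2*z^2 - x*y*z - y^2 - z^2 + 2
apply: trace(a^2) = trace(a) trace(a) - trace(1) = x^2 - 2
trace(b a^2 b) = trace(b) trace(a^2 b) - trace(a^2) = x*y*z - x^2 - y^2 + 2
apply: trace(a b^3 a) = trace(b) trace(b a^2 b) - trace(b a^2) = x*y^2*z - x^2*y - y^3 - x*z + 3*y
use: trace(b a b^3 a b) = trace(b) trace(a b^3 a b) - trace(a b^3 a) = y^3*z^2 - 2*x*y^2*z + x^2*y - y*z^2 + x*z - y
apply: trace(a b a b a b) = trace(b a b a) trace(b a) - trace(a b) = z^3 - 3*z
trace(b a b) = trace(b) trace(a b) - trace(a) = y*z - x
apply: trace(a b a b a) = trace(a) trace(b a b a) - trace(b a b) = x*z^2 - y*z - x
apply: trace(a b a b a b^2) = trace(b) trace(a b a b a b) - trace(a b a b a) = y*z^3 - x*z^2 - 2*y*z + x
trace(b a b^3 a b a) = trace(b) trace(a b a b a b^2) - trace(a b a b a b) = y^2*z^3 - x*y*z^2 - 2*y^2*z - z^3 + x*y + 3*z
trace(b a^-1 b a b^3 a) = trace(b a b^3 a b) trace(a) - trace(b a b^3 a b a) = x*y^3*z^2 - 2*x^2*y^2*z - y^2*z^3 + x^3*y + x^2*z + 2*y^2*z + z^3 - 2*x*y - 3*z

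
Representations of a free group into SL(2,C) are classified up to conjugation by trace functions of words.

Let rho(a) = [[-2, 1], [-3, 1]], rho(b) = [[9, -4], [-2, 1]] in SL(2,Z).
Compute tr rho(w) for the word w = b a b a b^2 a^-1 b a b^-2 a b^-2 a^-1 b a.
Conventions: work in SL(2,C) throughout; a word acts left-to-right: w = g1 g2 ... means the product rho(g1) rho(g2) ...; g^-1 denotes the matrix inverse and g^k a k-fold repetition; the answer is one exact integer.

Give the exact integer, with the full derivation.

rho(b) = [[9, -4], [-2, 1]]
... * rho(a) = [[-2, 1], [-3, 1]]  ->  [[-6, 5], [1, -1]]
... * rho(b) = [[9, -4], [-2, 1]]  ->  [[-64, 29], [11, -5]]
... * rho(a) = [[-2, 1], [-3, 1]]  ->  [[41, -35], [-7, 6]]
... * rho(b) = [[9, -4], [-2, 1]]  ->  [[439, -199], [-75, 34]]
... * rho(b) = [[9, -4], [-2, 1]]  ->  [[4349, -1955], [-743, 334]]
... * rho(a^-1) = [[1, -1], [3, -2]]  ->  [[-1516, -439], [259, 75]]
... * rho(b) = [[9, -4], [-2, 1]]  ->  [[-12766, 5625], [2181, -961]]
... * rho(a) = [[-2, 1], [-3, 1]]  ->  [[8657, -7141], [-1479, 1220]]
... * rho(b^-1) = [[1, 4], [2, 9]]  ->  [[-5625, -29641], [961, 5064]]
... * rho(b^-1) = [[1, 4], [2, 9]]  ->  [[-64907, -289269], [11089, 49420]]
... * rho(a) = [[-2, 1], [-3, 1]]  ->  [[997621, -354176], [-170438, 60509]]
... * rho(b^-1) = [[1, 4], [2, 9]]  ->  [[289269, 802900], [-49420, -137171]]
... * rho(b^-1) = [[1, 4], [2, 9]]  ->  [[1895069, 8383176], [-323762, -1432219]]
... * rho(a^-1) = [[1, -1], [3, -2]]  ->  [[27044597, -18661421], [-4620419, 3188200]]
... * rho(b) = [[9, -4], [-2, 1]]  ->  [[280724215, -126839809], [-47960171, 21669876]]
... * rho(a) = [[-2, 1], [-3, 1]]  ->  [[-180929003, 153884406], [30910714, -26290295]]
tr = -180929003 + -26290295 = -207219298

-207219298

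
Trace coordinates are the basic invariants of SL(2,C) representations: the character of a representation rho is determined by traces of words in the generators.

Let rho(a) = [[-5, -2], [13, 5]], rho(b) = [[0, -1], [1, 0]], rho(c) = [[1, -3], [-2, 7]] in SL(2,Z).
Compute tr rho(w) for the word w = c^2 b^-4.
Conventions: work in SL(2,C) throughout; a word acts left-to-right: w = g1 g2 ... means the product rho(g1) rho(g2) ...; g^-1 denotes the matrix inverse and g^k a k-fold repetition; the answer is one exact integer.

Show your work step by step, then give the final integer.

62

rho(c) = [[1, -3], [-2, 7]]
... * rho(c) = [[1, -3], [-2, 7]]  ->  [[7, -24], [-16, 55]]
... * rho(b^-1) = [[0, 1], [-1, 0]]  ->  [[24, 7], [-55, -16]]
... * rho(b^-1) = [[0, 1], [-1, 0]]  ->  [[-7, 24], [16, -55]]
... * rho(b^-1) = [[0, 1], [-1, 0]]  ->  [[-24, -7], [55, 16]]
... * rho(b^-1) = [[0, 1], [-1, 0]]  ->  [[7, -24], [-16, 55]]
tr = 7 + 55 = 62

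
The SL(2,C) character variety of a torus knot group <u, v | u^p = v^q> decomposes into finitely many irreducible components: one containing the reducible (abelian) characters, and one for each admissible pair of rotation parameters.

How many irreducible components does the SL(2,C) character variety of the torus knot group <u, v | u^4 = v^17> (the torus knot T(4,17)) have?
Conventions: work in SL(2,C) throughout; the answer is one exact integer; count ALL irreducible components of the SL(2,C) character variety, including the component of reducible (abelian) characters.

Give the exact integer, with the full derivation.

25

Gamma = < u, v | u^4 = v^17 > (torus knot T(4,17)); the central element u^4 = v^17 acts as +I or -I in any irreducible SL(2,C) representation.
On an irreducible component, tr(u) is locked at 2*cos(pi*alpha/4) for some alpha in 1..3, and tr(v) at 2*cos(pi*beta/17) for some beta in 1..16.
u^4 = (-1)^alpha I and v^17 = (-1)^beta I must agree, so alpha and beta have equal parity.
Enumerate parity-matched pairs: 2*8 odd-odd plus 1*8 even-even gives 24.
components with irreducible characters: 24; plus the single component of reducible (abelian) characters: total 25.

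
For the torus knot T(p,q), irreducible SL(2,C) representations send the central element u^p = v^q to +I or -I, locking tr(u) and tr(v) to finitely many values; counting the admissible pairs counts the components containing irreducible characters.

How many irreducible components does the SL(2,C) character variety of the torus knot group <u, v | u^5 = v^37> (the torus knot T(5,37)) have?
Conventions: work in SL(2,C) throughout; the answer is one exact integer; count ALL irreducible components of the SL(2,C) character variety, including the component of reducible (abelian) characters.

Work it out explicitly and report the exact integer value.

73

In the torus knot group T(5,37), u^5 = v^37 is central, so an irreducible representation sends it to +I or -I (Schur).
So on each irreducible component the traces are pinned: tr(u) = 2*cos(pi*alpha/5) with 1 <= alpha <= 4, tr(v) = 2*cos(pi*beta/37) with 1 <= beta <= 36.
Consistency of u^5 = (-1)^alpha I with v^37 = (-1)^beta I forces alpha = beta (mod 2).
Counting: 2 odd alphas x 18 odd betas + 2 even alphas x 18 even betas = 36 + 36 = 72.
That is 72 components of irreducible characters, and with the reducible (abelian) component the total is 73.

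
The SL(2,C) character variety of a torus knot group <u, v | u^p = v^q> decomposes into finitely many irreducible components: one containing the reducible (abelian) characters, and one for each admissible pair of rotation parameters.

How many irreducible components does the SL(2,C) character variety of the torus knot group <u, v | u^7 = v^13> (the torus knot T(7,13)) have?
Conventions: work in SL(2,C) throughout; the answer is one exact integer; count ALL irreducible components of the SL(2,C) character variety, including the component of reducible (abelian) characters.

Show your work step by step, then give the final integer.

37

Gamma = < u, v | u^7 = v^13 > (torus knot T(7,13)); the central element u^7 = v^13 acts as +I or -I in any irreducible SL(2,C) representation.
So on each irreducible component the traces are pinned: tr(u) = 2*cos(pi*alpha/7) with 1 <= alpha <= 6, tr(v) = 2*cos(pi*beta/13) with 1 <= beta <= 12.
Consistency of u^7 = (-1)^alpha I with v^13 = (-1)^beta I forces alpha = beta (mod 2).
Enumerate parity-matched pairs: 3*6 odd-odd plus 3*6 even-even gives 36.
Total: 36 irreducible-character components + 1 reducible (abelian) component = 37.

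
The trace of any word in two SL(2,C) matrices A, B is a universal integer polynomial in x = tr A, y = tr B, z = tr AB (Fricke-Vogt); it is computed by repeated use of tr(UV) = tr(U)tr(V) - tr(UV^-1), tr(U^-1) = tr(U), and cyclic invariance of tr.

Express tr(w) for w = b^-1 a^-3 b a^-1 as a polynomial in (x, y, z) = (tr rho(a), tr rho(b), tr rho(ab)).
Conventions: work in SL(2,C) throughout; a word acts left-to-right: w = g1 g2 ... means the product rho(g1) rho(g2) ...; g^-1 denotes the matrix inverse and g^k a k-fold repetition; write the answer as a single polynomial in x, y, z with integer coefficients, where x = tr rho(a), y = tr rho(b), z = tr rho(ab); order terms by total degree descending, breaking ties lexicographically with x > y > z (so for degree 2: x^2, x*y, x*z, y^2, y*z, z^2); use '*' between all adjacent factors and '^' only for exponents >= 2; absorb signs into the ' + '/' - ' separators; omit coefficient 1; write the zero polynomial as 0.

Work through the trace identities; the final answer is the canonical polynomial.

x^3*y*z - x^2*y^2 - x^2*z^2 - x*y*z + x^2 + y^2 + z^2 - 2

trace(a^-1) = trace(a) = x
apply: trace(b a b) = trace(b) trace(a b) - trace(a) = y*z - x
trace(b a b a) = trace(a b) trace(a b) - trace(1)   [split at repeated a] = z^2 - 2
trace(a^-1 b a b) = trace(b a b) trace(a) - trace(b a b a) = x*y*z - x^2 - z^2 + 2
use: trace(b^-1 a^-1 b a) = trace(a^-1 b a) trace(b) - trace(a^-1 b a b) = -x*y*z + x^2 + y^2 + z^2 - 2
trace(b a^-1 b^-1 a^-1) = trace(b^-1 a^-1 b) trace(a) - trace(b^-1 a^-1 b a) = x*y*z - y^2 - z^2 + 2
trace(a^-2 b a^-1 b^-1) = trace(b a^-1 b^-1 a^-1) trace(a) - trace(b a^-1 b^-1) = x^2*y*z - x*y^2 - x*z^2 + x
use: trace(b^-1 a^-3 b a^-1) = trace(a^-2 b a^-1 b^-1) trace(a) - trace(a^-2 b a^-1 b^-1 a) = x^3*y*z - x^2*y^2 - x^2*z^2 - x*y*z + x^2 + y^2 + z^2 - 2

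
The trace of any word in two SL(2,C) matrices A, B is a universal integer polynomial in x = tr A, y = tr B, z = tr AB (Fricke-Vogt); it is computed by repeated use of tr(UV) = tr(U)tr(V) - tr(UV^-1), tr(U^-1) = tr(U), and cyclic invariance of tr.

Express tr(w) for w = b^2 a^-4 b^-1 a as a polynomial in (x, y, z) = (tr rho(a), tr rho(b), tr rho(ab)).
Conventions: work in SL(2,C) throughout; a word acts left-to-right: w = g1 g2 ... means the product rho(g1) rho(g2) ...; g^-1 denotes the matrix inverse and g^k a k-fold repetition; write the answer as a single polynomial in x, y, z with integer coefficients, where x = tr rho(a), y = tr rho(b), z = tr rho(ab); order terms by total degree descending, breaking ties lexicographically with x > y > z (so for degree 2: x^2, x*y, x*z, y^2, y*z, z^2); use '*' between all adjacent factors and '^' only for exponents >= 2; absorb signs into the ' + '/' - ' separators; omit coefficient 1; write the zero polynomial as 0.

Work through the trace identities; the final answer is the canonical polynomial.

trace(b^2) = trace(b) trace(b) - trace(1) = y^2 - 2
use: trace(b^2 a) = trace(b) trace(a b) - trace(a) = y*z - x
apply: trace(a^-1 b^2) = trace(b^2) trace(a) - trace(b^2 a) = x*y^2 - y*z - x
apply: trace(b^2 a^-2) = trace(a^-1 b^2) trace(a) - trace(a^-1 b^2 a) = x^2*y^2 - x*y*z - x^2 - y^2 + 2
trace(b a b^2) = trace(b) trace(b a b) - trace(b a) = y^2*z - x*y - z
trace(a b a b) = trace(a b) trace(a b) - trace(1) = z^2 - 2
use: trace(a b a) = trace(a) trace(b a) - trace(b) = x*z - y
trace(b a b^2 a) = trace(b) trace(a b a b) - trace(a b a) = y*z^2 - x*z - y
use: trace(a^-1 b a b^2) = trace(b a b^2) trace(a) - trace(b a b^2 a) = x*y^2*z - x^2*y - y*z^2 + y
trace(a^-2 b a b^2) = trace(a^-1 b a b^2) trace(a) - trace(a^-1 b a b^2 a) = x^2*y^2*z - x^3*y - x*y*z^2 - y^2*z + 2*x*y + z
trace(a b^2 a^-3 b) = trace(a^-2 b a b^2) trace(a) - trace(a^-2 b a b^2 a) = x^3*y^2*z - x^4*y - x^2*y*z^2 - 2*x*y^2*z + 3*x^2*y + y*z^2 + x*z - y
trace(b^-1 a b^2 a^-3) = trace(a b^2 a^-3) trace(b) - trace(a b^2 a^-3 b) = -x^3*y^2*z + x^4*y + x^2*y^3 + x^2*y*z^2 + x*y^2*z - 4*x^2*y - y^3 - y*z^2 - x*z + 3*y
trace(b^-1 a b^2 a^-2) = trace(a b^2 a^-2) trace(b) - trace(a b^2 a^-2 b) = -x^2*y^2*z + x^3*y + x*y^3 + x*y*z^2 - 3*x*y - z
trace(b^2 a^-4 b^-1 a) = trace(b^-1 a b^2 a^-3) trace(a) - trace(b^-1 a b^2 a^-2) = -x^4*y^2*z + x^5*y + x^3*y^3 + x^3*y*z^2 + 2*x^2*y^2*z - 5*x^3*y - 2*x*y^3 - 2*x*y*z^2 - x^2*z + 6*x*y + z

-x^4*y^2*z + x^5*y + x^3*y^3 + x^3*y*z^2 + 2*x^2*y^2*z - 5*x^3*y - 2*x*y^3 - 2*x*y*z^2 - x^2*z + 6*x*y + z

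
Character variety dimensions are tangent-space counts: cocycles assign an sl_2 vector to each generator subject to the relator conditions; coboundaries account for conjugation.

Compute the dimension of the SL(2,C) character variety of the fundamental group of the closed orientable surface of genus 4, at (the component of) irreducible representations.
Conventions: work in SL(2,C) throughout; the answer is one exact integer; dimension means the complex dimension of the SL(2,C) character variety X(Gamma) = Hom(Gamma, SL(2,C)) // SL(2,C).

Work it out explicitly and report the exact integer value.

18

pi_1 of the closed genus-4 surface has 8 generators bound by the single product-of-commutators relator.
Unconstrained cocycle data is one sl_2 vector per generator (24 dimensions), cut by the relator condition d_2(z) = 0.
H^2 = coker(d_2) is dual to H^0 = 0 at irreducible rho (Poincare duality), so d_2 is onto: dim Z^1 = 21.
Coboundaries contribute dim B^1 = 3 (injective at irreducible rho).
dim X = dim H^1 = 21 - 3 = 18.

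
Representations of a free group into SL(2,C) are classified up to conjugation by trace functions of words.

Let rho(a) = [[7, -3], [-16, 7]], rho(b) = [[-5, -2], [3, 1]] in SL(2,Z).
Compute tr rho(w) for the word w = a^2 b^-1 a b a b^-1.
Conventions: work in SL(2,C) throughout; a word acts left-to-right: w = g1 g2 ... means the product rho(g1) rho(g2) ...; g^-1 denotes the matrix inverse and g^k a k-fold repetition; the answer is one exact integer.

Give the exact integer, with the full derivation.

rho(a) = [[7, -3], [-16, 7]]
... * rho(a) = [[7, -3], [-16, 7]]  ->  [[97, -42], [-224, 97]]
... * rho(b^-1) = [[1, 2], [-3, -5]]  ->  [[223, 404], [-515, -933]]
... * rho(a) = [[7, -3], [-16, 7]]  ->  [[-4903, 2159], [11323, -4986]]
... * rho(b) = [[-5, -2], [3, 1]]  ->  [[30992, 11965], [-71573, -27632]]
... * rho(a) = [[7, -3], [-16, 7]]  ->  [[25504, -9221], [-58899, 21295]]
... * rho(b^-1) = [[1, 2], [-3, -5]]  ->  [[53167, 97113], [-122784, -224273]]
tr = 53167 + -224273 = -171106

-171106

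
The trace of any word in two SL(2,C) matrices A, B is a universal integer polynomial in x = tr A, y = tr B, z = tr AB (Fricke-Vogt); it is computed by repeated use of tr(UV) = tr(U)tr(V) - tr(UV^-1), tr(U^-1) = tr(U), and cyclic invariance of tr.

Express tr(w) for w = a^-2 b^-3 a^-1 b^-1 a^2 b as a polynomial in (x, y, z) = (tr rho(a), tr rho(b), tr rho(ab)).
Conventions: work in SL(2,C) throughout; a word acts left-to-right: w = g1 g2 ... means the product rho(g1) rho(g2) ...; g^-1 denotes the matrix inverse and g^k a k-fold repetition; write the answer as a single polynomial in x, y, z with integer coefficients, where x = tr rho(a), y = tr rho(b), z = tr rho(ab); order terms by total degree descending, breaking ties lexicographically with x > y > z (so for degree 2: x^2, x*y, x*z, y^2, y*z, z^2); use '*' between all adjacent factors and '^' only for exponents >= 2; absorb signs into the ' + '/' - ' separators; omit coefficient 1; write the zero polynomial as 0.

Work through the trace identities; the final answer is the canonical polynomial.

next, trace(b^-1 a) = trace(a)*trace(b) - trace(a b)   [inverse elimination on b] = x*y - z
trace(a b a) = trace(a)*trace(b a) - trace(b)   [square of a] = x*z - y
next, trace(a b a b) = trace(b a)*trace(b a) - trace(1)   [split at a repeated b] = z^2 - 2
next, trace(a b a b^-1) = trace(a b a)*trace(b) - trace(a b a b)   [inverse elimination on b] = x*y*z - y^2 - z^2 + 2
and trace(a^2 b a) = trace(a)*trace(a b a) - trace(a b)   [square of a] = x^2*z - x*y - z
and trace(b a b) = trace(b)*trace(a b) - trace(a)   [square of b] = y*z - x
trace(b a^2 b a) = trace(a)*trace(b a b a) - trace(b a b)   [square of a] = x*z^2 - y*z - x
trace(b^2) = trace(b)*trace(b) - trace(1)   [square of b] = y^2 - 2
and trace(b a^2 b) = trace(a)*trace(b^2 a) - trace(b^2)   [square of a] = x*y*z - x^2 - y^2 + 2
trace(a b a^2 b a) = trace(a)*trace(b a^2 b a) - trace(b a^2 b)   [square of a] = x^2*z^2 - 2*x*y*z + y^2 - 2
next, trace(b a b a b a) = trace(b a)*trace(b a b a) - trace(b^-1 a^-1)   [split at a repeated b] = z^3 - 3*z
and trace(b a b a b) = trace(b)*trace(a b a b) - trace(a b a)   [square of b] = y*z^2 - x*z - y
trace(a b a^2 b a b) = trace(a)*trace(b a b a b a) - trace(b a b a b)   [square of a] = x*z^3 - y*z^2 - 2*x*z + y
and trace(b a^2 b a b^-1 a) = trace(a b a^2 b a)*trace(b) - trace(a b a^2 b a b)   [inverse elimination on b] = x^2*y*z^2 - 2*x*y^2*z - x*z^3 + y^3 + y*z^2 + 2*x*z - 3*y
and trace(a^2 b a b^-1 a^-1 b) = trace(b a^2 b a b^-1)*trace(a) - trace(b a^2 b a b^-1 a)   [inverse elimination on a] = -x^2*y*z^2 + x^3*z + 2*x*y^2*z + x*z^3 - x^2*y - y^3 - y*z^2 - 3*x*z + 3*y
trace(b^-1 a^-1 b^-1 a^2 b a) = trace(a^2 b a b^-1 a^-1)*trace(b) - trace(a^2 b a b^-1 a^-1 b)   [inverse elimination on b] = x^2*y*z^2 - x^3*z - x*y^2*z - x*z^3 + x^2*y + 3*x*z - y
trace(b^-1 a^-1 b^-1 a^2 b a^-1) = trace(b^-1 a^-1 b^-1 a^2 b)*trace(a) - trace(b^-1 a^-1 b^-1 a^2 b a)   [inverse elimination on a] = -x^2*y*z^2 + x^3*z + x*y^2*z + x*z^3 - 4*x*z + y
next, trace(a^-1 b^-1 a^2 b a^-2 b^-1) = trace(b^-1 a^-1 b^-1 a^2 b a^-1)*trace(a) - trace(b^-1 a^-1 b^-1 a^2 b)   [inverse elimination on a] = -x^3*y*z^2 + x^4*z + x^2*y^2*z + x^2*z^3 - 4*x^2*z + z
trace(a^2) = trace(a)*trace(a) - trace(1)   [square of a] = x^2 - 2
next, trace(b^-1 a^2 b a) = trace(a^2 b a)*trace(b) - trace(a^2 b a b)   [inverse elimination on b] = x^2*y*z - x*y^2 - x*z^2 + x
next, trace(a^-1 b^-1 a^2 b) = trace(b^-1 a^2 b)*trace(a) - trace(b^-1 a^2 b a)   [inverse elimination on a] = -x^2*y*z + x^3 + x*y^2 + x*z^2 - 3*x
trace(a^-1 b^-1 a^2 b a^-1) = trace(a^-1 b^-1 a^2 b)*trace(a) - trace(a^-1 b^-1 a^2 b a)   [inverse elimination on a] = -x^3*y*z + x^4 + x^2*y^2 + x^2*z^2 - 4*x^2 + 2
trace(a^-1 b^-1 a^2 b a^-2) = trace(a^-1 b^-1 a^2 b a^-1)*trace(a) - trace(a^-1 b^-1 a^2 b)   [inverse elimination on a] = -x^4*y*z + x^5 + x^3*y^2 + x^3*z^2 + x^2*y*z - 5*x^3 - x*y^2 - x*z^2 + 5*x
trace(b^-1 a^-1 b^-1 a^2 b a^-2 b^-1) = trace(a^-1 b^-1 a^2 b a^-2 b^-1)*trace(b) - trace(a^-1 b^-1 a^2 b a^-2)   [inverse elimination on b] = -x^3*y^2*z^2 + 2*x^4*y*z + x^2*y^3*z + x^2*y*z^3 - x^5 - x^3*y^2 - x^3*z^2 - 5*x^2*y*z + 5*x^3 + x*y^2 + x*z^2 + y*z - 5*x
and trace(a^-2 b^-3 a^-1 b^-1 a^2 b) = trace(b^-1 a^-1 b^-1 a^2 b a^-2 b^-1)*trace(b) - trace(b^-1 a^-1 b^-1 a^2 b a^-2)   [inverse elimination on b] = -x^3*y^3*z^2 + 2*x^4*y^2*z + x^2*y^4*z + x^2*y^2*z^3 - x^5*y - x^3*y^3 - x^4*z - 6*x^2*y^2*z - x^2*z^3 + 5*x^3*y + x*y^3 + x*y*z^2 + 4*x^2*z + y^2*z - 5*x*y - z

-x^3*y^3*z^2 + 2*x^4*y^2*z + x^2*y^4*z + x^2*y^2*z^3 - x^5*y - x^3*y^3 - x^4*z - 6*x^2*y^2*z - x^2*z^3 + 5*x^3*y + x*y^3 + x*y*z^2 + 4*x^2*z + y^2*z - 5*x*y - z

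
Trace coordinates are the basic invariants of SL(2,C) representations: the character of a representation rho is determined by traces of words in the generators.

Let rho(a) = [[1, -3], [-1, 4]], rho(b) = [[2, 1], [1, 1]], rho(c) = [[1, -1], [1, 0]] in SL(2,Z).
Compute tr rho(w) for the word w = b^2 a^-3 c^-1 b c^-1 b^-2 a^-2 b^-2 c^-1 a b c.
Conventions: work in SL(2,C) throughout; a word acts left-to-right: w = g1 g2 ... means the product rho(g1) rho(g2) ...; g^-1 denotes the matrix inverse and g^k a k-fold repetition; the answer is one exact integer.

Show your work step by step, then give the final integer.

-139898

rho(b) = [[2, 1], [1, 1]]
... * rho(b) = [[2, 1], [1, 1]]  ->  [[5, 3], [3, 2]]
... * rho(a^-1) = [[4, 3], [1, 1]]  ->  [[23, 18], [14, 11]]
... * rho(a^-1) = [[4, 3], [1, 1]]  ->  [[110, 87], [67, 53]]
... * rho(a^-1) = [[4, 3], [1, 1]]  ->  [[527, 417], [321, 254]]
... * rho(c^-1) = [[0, 1], [-1, 1]]  ->  [[-417, 944], [-254, 575]]
... * rho(b) = [[2, 1], [1, 1]]  ->  [[110, 527], [67, 321]]
... * rho(c^-1) = [[0, 1], [-1, 1]]  ->  [[-527, 637], [-321, 388]]
... * rho(b^-1) = [[1, -1], [-1, 2]]  ->  [[-1164, 1801], [-709, 1097]]
... * rho(b^-1) = [[1, -1], [-1, 2]]  ->  [[-2965, 4766], [-1806, 2903]]
... * rho(a^-1) = [[4, 3], [1, 1]]  ->  [[-7094, -4129], [-4321, -2515]]
... * rho(a^-1) = [[4, 3], [1, 1]]  ->  [[-32505, -25411], [-19799, -15478]]
... * rho(b^-1) = [[1, -1], [-1, 2]]  ->  [[-7094, -18317], [-4321, -11157]]
... * rho(b^-1) = [[1, -1], [-1, 2]]  ->  [[11223, -29540], [6836, -17993]]
... * rho(c^-1) = [[0, 1], [-1, 1]]  ->  [[29540, -18317], [17993, -11157]]
... * rho(a) = [[1, -3], [-1, 4]]  ->  [[47857, -161888], [29150, -98607]]
... * rho(b) = [[2, 1], [1, 1]]  ->  [[-66174, -114031], [-40307, -69457]]
... * rho(c) = [[1, -1], [1, 0]]  ->  [[-180205, 66174], [-109764, 40307]]
tr = -180205 + 40307 = -139898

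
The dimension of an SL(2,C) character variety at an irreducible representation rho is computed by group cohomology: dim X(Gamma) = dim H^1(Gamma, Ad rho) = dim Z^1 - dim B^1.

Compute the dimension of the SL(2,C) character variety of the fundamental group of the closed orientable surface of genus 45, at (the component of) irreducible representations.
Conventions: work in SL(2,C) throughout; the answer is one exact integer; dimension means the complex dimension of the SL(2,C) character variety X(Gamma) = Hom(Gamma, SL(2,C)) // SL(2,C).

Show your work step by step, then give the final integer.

264

pi_1 of the closed genus-45 surface has 90 generators bound by the single product-of-commutators relator.
A cocycle assigns one sl_2 vector per generator subject to the relator condition d_2(z) = 0: dim of the unconstrained space is 3*2g = 270.
d_2 is surjective at irreducible rho (its cokernel H^2 is dual to H^0 = 0), so dim Z^1 = 270 - 3 = 267.
Coboundaries contribute dim B^1 = 3 (injective at irreducible rho).
Hence dim X = 267 - 3 = 264.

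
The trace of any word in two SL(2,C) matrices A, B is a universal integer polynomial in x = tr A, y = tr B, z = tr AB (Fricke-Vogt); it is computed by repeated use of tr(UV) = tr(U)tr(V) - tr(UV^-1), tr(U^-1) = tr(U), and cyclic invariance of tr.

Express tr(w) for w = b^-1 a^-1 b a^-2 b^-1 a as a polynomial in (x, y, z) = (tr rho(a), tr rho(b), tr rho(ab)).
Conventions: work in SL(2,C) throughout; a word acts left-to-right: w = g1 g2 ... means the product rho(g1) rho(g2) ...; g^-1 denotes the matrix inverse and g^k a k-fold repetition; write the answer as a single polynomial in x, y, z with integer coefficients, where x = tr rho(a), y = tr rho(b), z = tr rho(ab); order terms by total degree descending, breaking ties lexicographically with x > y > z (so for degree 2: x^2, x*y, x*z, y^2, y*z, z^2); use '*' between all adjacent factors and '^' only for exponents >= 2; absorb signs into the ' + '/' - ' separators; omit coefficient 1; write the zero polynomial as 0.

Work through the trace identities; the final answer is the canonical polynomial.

x^3*y^2*z - x^4*y - x^2*y^3 - 2*x^2*y*z^2 + x^3*z + x*y^2*z + x*z^3 + 4*x^2*y - 3*x*z - y

trace(a^-1) = trace(a) = x
trace(b a b) = trace(b)*trace(a b) - trace(a)  (reduce the b square) = y*z - x
trace(b a b a) = trace(b a)*trace(b a) - trace(1)  (split on b) = z^2 - 2
trace(a^-1 b a b) = trace(b a b)*trace(a) - trace(b a b a)  (eliminate a^-1) = x*y*z - x^2 - z^2 + 2
trace(b^-1 a^-1 b a) = trace(a^-1 b a)*trace(b) - trace(a^-1 b a b)  (eliminate b^-1) = -x*y*z + x^2 + y^2 + z^2 - 2
next, trace(b^-1 a^-1 b a^-1) = trace(b^-1 a^-1 b)*trace(a) - trace(b^-1 a^-1 b a)  (eliminate a^-1) = x*y*z - y^2 - z^2 + 2
trace(b^2) = trace(b)*trace(b) - trace(1)  (reduce the b square) = y^2 - 2
trace(b a^2 b) = trace(a)*trace(b^2 a) - trace(b^2)  (reduce the a square) = x*y*z - x^2 - y^2 + 2
trace(b a^2 b a) = trace(a)*trace(b a b a) - trace(b a b)  (reduce the a square) = x*z^2 - y*z - x
trace(a b a^-1 b a) = trace(b a^2 b)*trace(a) - trace(b a^2 b a)  (eliminate a^-1) = x^2*y*z - x^3 - x*y^2 - x*z^2 + y*z + 3*x
next, trace(a b a) = trace(a)*trace(b a) - trace(b)  (reduce the a square) = x*z - y
next, trace(b a b a b) = trace(b)*trace(a b a b) - trace(a b a)  (reduce the b square) = y*z^2 - x*z - y
next, trace(b a b a b a) = trace(b a)*trace(b a b a) - trace(b^-1 a^-1)  (split on b) = z^3 - 3*z
next, trace(a b a^-1 b a b) = trace(b a b a b)*trace(a) - trace(b a b a b a)  (eliminate a^-1) = x*y*z^2 - x^2*z - z^3 - x*y + 3*z
and trace(b a^-1 b a b^-1 a) = trace(a b a^-1 b a)*trace(b) - trace(a b a^-1 b a b)  (eliminate b^-1) = x^2*y^2*z - x^3*y - x*y^3 - 2*x*y*z^2 + x^2*z + y^2*z + z^3 + 4*x*y - 3*z
trace(b a b^-1 a^-1 b a^-1) = trace(b a^-1 b a b^-1)*trace(a) - trace(b a^-1 b a b^-1 a)  (eliminate a^-1) = -x^2*y^2*z + x^3*y + x*y^3 + 2*x*y*z^2 - x^2*z - y^2*z - z^3 - 3*x*y + 3*z
and trace(b^2 a b^-1 a) = trace(a b^2 a)*trace(b) - trace(a b^2 a b)  (eliminate b^-1) = x*y^2*z - x^2*y - y^3 - y*z^2 + x*z + 3*y
trace(b a b^-1 a^-1 b) = trace(b^2 a b^-1)*trace(a) - trace(b^2 a b^-1 a)  (eliminate a^-1) = -x*y^2*z + x^2*y + y^3 + y*z^2 - 3*y
trace(a b^-1 a^-1 b a^-2 b) = trace(b a b^-1 a^-1 b a^-1)*trace(a) - trace(b a b^-1 a^-1 b)  (eliminate a^-1) = -x^3*y^2*z + x^4*y + x^2*y^3 + 2*x^2*y*z^2 - x^3*z - x*z^3 - 4*x^2*y - y^3 - y*z^2 + 3*x*z + 3*y
trace(b^-1 a^-1 b a^-2 b^-1 a) = trace(a b^-1 a^-1 b a^-2)*trace(b) - trace(a b^-1 a^-1 b a^-2 b)  (eliminate b^-1) = x^3*y^2*z - x^4*y - x^2*y^3 - 2*x^2*y*z^2 + x^3*z + x*y^2*z + x*z^3 + 4*x^2*y - 3*x*z - y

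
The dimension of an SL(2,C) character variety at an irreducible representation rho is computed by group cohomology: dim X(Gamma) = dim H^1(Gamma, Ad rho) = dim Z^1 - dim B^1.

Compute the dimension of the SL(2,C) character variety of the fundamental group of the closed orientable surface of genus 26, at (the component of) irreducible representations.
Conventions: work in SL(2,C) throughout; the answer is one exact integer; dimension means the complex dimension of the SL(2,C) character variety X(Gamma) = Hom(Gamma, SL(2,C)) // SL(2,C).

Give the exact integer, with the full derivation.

Gamma = pi_1(Sigma_26) = < a_1, b_1, ..., a_26, b_26 | prod [a_i, b_i] > has 2g = 52 generators and 1 relator.
Before the relator condition, cocycle space has dim 3*52 = 156.
d_2 is surjective at irreducible rho (its cokernel H^2 is dual to H^0 = 0), so dim Z^1 = 156 - 3 = 153.
As always at irreducible rho, dim B^1 = 3.
dim X = dim H^1 = 153 - 3 = 150.

150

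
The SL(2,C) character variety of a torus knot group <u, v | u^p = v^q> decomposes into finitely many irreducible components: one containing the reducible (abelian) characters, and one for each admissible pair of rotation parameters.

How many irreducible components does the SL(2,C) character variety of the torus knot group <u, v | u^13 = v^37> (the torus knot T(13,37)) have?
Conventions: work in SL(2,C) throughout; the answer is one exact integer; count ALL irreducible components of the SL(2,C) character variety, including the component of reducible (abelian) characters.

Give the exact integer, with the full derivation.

For T(13,37): irreducibility forces the central element u^13 = v^37 to one of +I, -I.
So on each irreducible component the traces are pinned: tr(u) = 2*cos(pi*alpha/13) with 1 <= alpha <= 12, tr(v) = 2*cos(pi*beta/37) with 1 <= beta <= 36.
The two central values (-1)^alpha I and (-1)^beta I must be the same matrix, so alpha and beta share a parity.
Enumerate parity-matched pairs: 6*18 odd-odd plus 6*18 even-even gives 216.
That is 216 components of irreducible characters, and with the reducible (abelian) component the total is 217.

217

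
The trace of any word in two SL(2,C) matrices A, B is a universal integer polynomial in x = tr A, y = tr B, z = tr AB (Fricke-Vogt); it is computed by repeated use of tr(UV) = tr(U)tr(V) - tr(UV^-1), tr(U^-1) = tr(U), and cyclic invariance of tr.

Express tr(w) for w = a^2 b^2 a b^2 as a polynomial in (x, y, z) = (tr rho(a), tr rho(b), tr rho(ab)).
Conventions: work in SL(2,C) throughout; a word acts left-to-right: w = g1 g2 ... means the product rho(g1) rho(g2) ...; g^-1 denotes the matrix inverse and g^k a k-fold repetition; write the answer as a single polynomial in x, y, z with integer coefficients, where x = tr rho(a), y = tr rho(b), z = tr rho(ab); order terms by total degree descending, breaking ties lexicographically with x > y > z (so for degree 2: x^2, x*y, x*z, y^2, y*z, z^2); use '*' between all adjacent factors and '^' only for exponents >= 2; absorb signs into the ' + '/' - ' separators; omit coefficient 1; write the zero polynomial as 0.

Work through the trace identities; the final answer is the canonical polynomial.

x*y^2*z^2 - 2*x^2*y*z - y^3*z + x^3 + x*y^2 + 2*y*z - 3*x

tr(a b a b) = tr(b a)*tr(b a) - tr(1)  (split on b) = z^2 - 2
tr(a b a) = tr(a)*tr(b a) - tr(b)  (reduce the a square) = x*z - y
tr(b a b^2 a) = tr(b)*tr(a b a b) - tr(a b a)  (reduce the b square) = y*z^2 - x*z - y
tr(b a b) = tr(b)*tr(a b) - tr(a)  (reduce the b square) = y*z - x
tr(b a b^2) = tr(b)*tr(b a b) - tr(b a)  (reduce the b square) = y^2*z - x*y - z
tr(a b^2 a^2 b) = tr(a)*tr(b a b^2 a) - tr(b a b^2)  (reduce the a square) = x*y*z^2 - x^2*z - y^2*z + z
tr(a^2) = tr(a)*tr(a) - tr(1)  (reduce the a square) = x^2 - 2
tr(a b^2 a) = tr(b)*tr(a^2 b) - tr(a^2)  (reduce the b square) = x*y*z - x^2 - y^2 + 2
tr(a b^2 a^2) = tr(a)*tr(a b^2 a) - tr(a b^2)  (reduce the a square) = x^2*y*z - x^3 - x*y^2 - y*z + 3*x
tr(a^2 b^2 a b^2) = tr(b)*tr(a b^2 a^2 b) - tr(a b^2 a^2)  (reduce the b square) = x*y^2*z^2 - 2*x^2*y*z - y^3*z + x^3 + x*y^2 + 2*y*z - 3*x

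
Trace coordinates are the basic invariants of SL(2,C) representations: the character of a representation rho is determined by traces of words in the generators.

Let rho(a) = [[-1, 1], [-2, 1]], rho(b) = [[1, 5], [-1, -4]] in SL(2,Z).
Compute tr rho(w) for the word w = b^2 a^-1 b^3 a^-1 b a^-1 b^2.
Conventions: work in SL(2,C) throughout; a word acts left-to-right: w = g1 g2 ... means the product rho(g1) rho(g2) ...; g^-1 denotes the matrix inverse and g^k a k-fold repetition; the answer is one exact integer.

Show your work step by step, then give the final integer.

-685776

rho(b) = [[1, 5], [-1, -4]]
... * rho(b) = [[1, 5], [-1, -4]]  ->  [[-4, -15], [3, 11]]
... * rho(a^-1) = [[1, -1], [2, -1]]  ->  [[-34, 19], [25, -14]]
... * rho(b) = [[1, 5], [-1, -4]]  ->  [[-53, -246], [39, 181]]
... * rho(b) = [[1, 5], [-1, -4]]  ->  [[193, 719], [-142, -529]]
... * rho(b) = [[1, 5], [-1, -4]]  ->  [[-526, -1911], [387, 1406]]
... * rho(a^-1) = [[1, -1], [2, -1]]  ->  [[-4348, 2437], [3199, -1793]]
... * rho(b) = [[1, 5], [-1, -4]]  ->  [[-6785, -31488], [4992, 23167]]
... * rho(a^-1) = [[1, -1], [2, -1]]  ->  [[-69761, 38273], [51326, -28159]]
... * rho(b) = [[1, 5], [-1, -4]]  ->  [[-108034, -501897], [79485, 369266]]
... * rho(b) = [[1, 5], [-1, -4]]  ->  [[393863, 1467418], [-289781, -1079639]]
tr = 393863 + -1079639 = -685776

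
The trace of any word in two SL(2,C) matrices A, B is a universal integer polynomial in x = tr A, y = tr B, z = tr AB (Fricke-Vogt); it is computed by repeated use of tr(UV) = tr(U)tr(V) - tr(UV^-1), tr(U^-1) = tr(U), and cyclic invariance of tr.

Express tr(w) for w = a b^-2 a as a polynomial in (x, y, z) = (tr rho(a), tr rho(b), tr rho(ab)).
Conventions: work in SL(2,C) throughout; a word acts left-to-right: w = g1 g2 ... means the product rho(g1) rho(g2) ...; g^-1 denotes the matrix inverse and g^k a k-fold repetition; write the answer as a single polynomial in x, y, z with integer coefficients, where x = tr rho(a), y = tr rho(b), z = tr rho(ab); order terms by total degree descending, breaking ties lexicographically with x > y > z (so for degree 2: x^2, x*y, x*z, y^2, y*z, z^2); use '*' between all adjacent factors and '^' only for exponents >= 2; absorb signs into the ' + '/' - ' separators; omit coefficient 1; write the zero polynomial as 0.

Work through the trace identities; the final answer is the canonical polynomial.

apply: trace(a^2) = trace(a) trace(a) - trace(1) = x^2 - 2
trace(a^2 b) = trace(a) trace(b a) - trace(b) = x*z - y
use: trace(b^-1 a^2) = trace(a^2) trace(b) - trace(a^2 b) = x^2*y - x*z - y
trace(a b^-2 a) = trace(b^-1 a^2) trace(b) - trace(b^-1 a^2 b) = x^2*y^2 - x*y*z - x^2 - y^2 + 2

x^2*y^2 - x*y*z - x^2 - y^2 + 2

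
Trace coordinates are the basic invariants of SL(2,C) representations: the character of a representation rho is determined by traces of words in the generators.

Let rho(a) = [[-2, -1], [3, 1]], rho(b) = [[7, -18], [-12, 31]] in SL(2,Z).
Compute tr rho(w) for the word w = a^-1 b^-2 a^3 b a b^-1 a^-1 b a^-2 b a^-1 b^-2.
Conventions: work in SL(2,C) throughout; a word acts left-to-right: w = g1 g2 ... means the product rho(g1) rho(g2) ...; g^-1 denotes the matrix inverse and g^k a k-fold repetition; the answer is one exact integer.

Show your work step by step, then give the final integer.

rho(a^-1) = [[1, 1], [-3, -2]]
... * rho(b^-1) = [[31, 18], [12, 7]]  ->  [[43, 25], [-117, -68]]
... * rho(b^-1) = [[31, 18], [12, 7]]  ->  [[1633, 949], [-4443, -2582]]
... * rho(a) = [[-2, -1], [3, 1]]  ->  [[-419, -684], [1140, 1861]]
... * rho(a) = [[-2, -1], [3, 1]]  ->  [[-1214, -265], [3303, 721]]
... * rho(a) = [[-2, -1], [3, 1]]  ->  [[1633, 949], [-4443, -2582]]
... * rho(b) = [[7, -18], [-12, 31]]  ->  [[43, 25], [-117, -68]]
... * rho(a) = [[-2, -1], [3, 1]]  ->  [[-11, -18], [30, 49]]
... * rho(b^-1) = [[31, 18], [12, 7]]  ->  [[-557, -324], [1518, 883]]
... * rho(a^-1) = [[1, 1], [-3, -2]]  ->  [[415, 91], [-1131, -248]]
... * rho(b) = [[7, -18], [-12, 31]]  ->  [[1813, -4649], [-4941, 12670]]
... * rho(a^-1) = [[1, 1], [-3, -2]]  ->  [[15760, 11111], [-42951, -30281]]
... * rho(a^-1) = [[1, 1], [-3, -2]]  ->  [[-17573, -6462], [47892, 17611]]
... * rho(b) = [[7, -18], [-12, 31]]  ->  [[-45467, 115992], [123912, -316115]]
... * rho(a^-1) = [[1, 1], [-3, -2]]  ->  [[-393443, -277451], [1072257, 756142]]
... * rho(b^-1) = [[31, 18], [12, 7]]  ->  [[-15526145, -9024131], [42313671, 24593620]]
... * rho(b^-1) = [[31, 18], [12, 7]]  ->  [[-589600067, -342639527], [1606847241, 933801418]]
tr = -589600067 + 933801418 = 344201351

344201351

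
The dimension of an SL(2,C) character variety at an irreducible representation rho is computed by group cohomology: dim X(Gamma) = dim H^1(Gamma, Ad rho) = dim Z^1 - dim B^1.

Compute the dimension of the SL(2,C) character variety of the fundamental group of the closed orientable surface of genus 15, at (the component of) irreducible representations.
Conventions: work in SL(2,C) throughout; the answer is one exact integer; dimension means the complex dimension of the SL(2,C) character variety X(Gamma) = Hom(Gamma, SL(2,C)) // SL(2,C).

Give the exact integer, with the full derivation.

84

pi_1 of the closed genus-15 surface has 30 generators bound by the single product-of-commutators relator.
Before the relator condition, cocycle space has dim 3*30 = 90.
d_2 is surjective at irreducible rho (its cokernel H^2 is dual to H^0 = 0), so dim Z^1 = 90 - 3 = 87.
As always at irreducible rho, dim B^1 = 3.
Hence dim X = 87 - 3 = 84.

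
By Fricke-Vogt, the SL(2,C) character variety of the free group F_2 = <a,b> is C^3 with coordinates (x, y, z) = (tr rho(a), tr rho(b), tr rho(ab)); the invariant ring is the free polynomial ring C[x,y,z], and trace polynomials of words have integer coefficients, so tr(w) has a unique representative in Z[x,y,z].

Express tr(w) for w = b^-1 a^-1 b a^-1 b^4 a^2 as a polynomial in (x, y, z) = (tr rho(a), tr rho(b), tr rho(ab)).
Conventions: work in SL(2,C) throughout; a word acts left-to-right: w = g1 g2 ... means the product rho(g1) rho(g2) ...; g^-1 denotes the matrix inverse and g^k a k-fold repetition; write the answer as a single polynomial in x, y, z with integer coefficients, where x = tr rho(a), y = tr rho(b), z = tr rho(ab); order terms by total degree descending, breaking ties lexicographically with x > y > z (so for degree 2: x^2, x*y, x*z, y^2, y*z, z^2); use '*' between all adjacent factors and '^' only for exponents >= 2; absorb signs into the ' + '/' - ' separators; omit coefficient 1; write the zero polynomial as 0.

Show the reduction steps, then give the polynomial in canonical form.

-x^3*y^5*z + x^4*y^4 + x^2*y^6 + 2*x^2*y^4*z^2 + x^3*y^3*z - x*y^5*z - x*y^3*z^3 - 2*x^4*y^2 - 6*x^2*y^4 - 4*x^2*y^2*z^2 + 2*x^3*y*z + 7*x*y^3*z + 2*x*y*z^3 + 7*x^2*y^2 - y^2*z^2 - 9*x*y*z + x^2 + y^2 + z^2 - 2

trace(b a b) = trace(b)*trace(a b) - trace(a)   [square of b] = y*z - x
trace(b^2 a b) = trace(b)*trace(b a b) - trace(b a)   [square of b] = y^2*z - x*y - z
so trace(a b^4) = trace(b)*trace(b^2 a b) - trace(b^2 a)   [square of b] = y^3*z - x*y^2 - 2*y*z + x
so trace(b^4 a b) = trace(b)*trace(a b^4) - trace(a b^3)   [square of b] = y^4*z - x*y^3 - 3*y^2*z + 2*x*y + z
reduce: trace(a b a b) = trace(a b)*trace(a b) - trace(1)   [split at a repeated a] = z^2 - 2
trace(a b a) = trace(a)*trace(b a) - trace(b)   [square of a] = x*z - y
reduce: trace(b a b a b) = trace(b)*trace(a b a b) - trace(a b a)   [square of b] = y*z^2 - x*z - y
reduce: trace(b a b a b^2) = trace(b)*trace(b a b a b) - trace(b a b a)   [square of b] = y^2*z^2 - x*y*z - y^2 - z^2 + 2
reduce: trace(b^4 a b a) = trace(b)*trace(b a b a b^2) - trace(b a b a b)   [square of b] = y^3*z^2 - x*y^2*z - y^3 - 2*y*z^2 + x*z + 3*y
reduce: trace(b a^-1 b^4 a) = trace(b^4 a b)*trace(a) - trace(b^4 a b a)   [inverse elimination on a] = x*y^4*z - x^2*y^3 - y^3*z^2 - 2*x*y^2*z + 2*x^2*y + y^3 + 2*y*z^2 - 3*y
reduce: trace(b^2) = trace(b)*trace(b) - trace(1)   [square of b] = y^2 - 2
trace(a^2 b^2) = trace(a)*trace(b^2 a) - trace(b^2)   [square of a] = x*y*z - x^2 - y^2 + 2
so trace(b a^2 b^2) = trace(b)*trace(a^2 b^2) - trace(a^2 b)   [square of b] = x*y^2*z - x^2*y - y^3 - x*z + 3*y
trace(b a^2 b^3) = trace(b)*trace(b a^2 b^2) - trace(b a^2 b)   [square of b] = x*y^3*z - x^2*y^2 - y^4 - 2*x*y*z + x^2 + 4*y^2 - 2
so trace(a^2 b^5) = trace(b)*trace(b a^2 b^3) - trace(b a^2 b^2)   [square of b] = x*y^4*z - x^2*y^3 - y^5 - 3*x*y^2*z + 2*x^2*y + 5*y^3 + x*z - 5*y
reduce: trace(b^4 a^2 b^2) = trace(b)*trace(a^2 b^5) - trace(a^2 b^4)   [square of b] = x*y^5*z - x^2*y^4 - y^6 - 4*x*y^3*z + 3*x^2*y^2 + 6*y^4 + 3*x*y*z - x^2 - 9*y^2 + 2
trace(b^2 a b^2 a) = trace(b)*trace(a b^2 a b) - trace(a b^2 a)   [square of b] = y^2*z^2 - 2*x*y*z + x^2 - 2
trace(a^2 b^2 a b^2) = trace(a)*trace(b^2 a b^2 a) - trace(b^2 a b^2)   [square of a] = x*y^2*z^2 - 2*x^2*y*z - y^3*z + x^3 + x*y^2 + 2*y*z - 3*x
reduce: trace(a^2 b^2 a b) = trace(a)*trace(b^2 a b a) - trace(b^2 a b)   [square of a] = x*y*z^2 - x^2*z - y^2*z + z
trace(b^2 a^2 b^2 a b) = trace(b)*trace(a^2 b^2 a b^2) - trace(a^2 b^2 a b)   [square of b] = x*y^3*z^2 - 2*x^2*y^2*z - y^4*z + x^3*y + x*y^3 - x*y*z^2 + x^2*z + 3*y^2*z - 3*x*y - z
trace(b^4 a^2 b^2 a) = trace(b)*trace(b^2 a^2 b^2 a b) - trace(b^2 a^2 b^2 a)   [square of b] = x*y^4*z^2 - 2*x^2*y^3*z - y^5*z + x^3*y^2 + x*y^4 - 2*x*y^2*z^2 + 3*x^2*y*z + 4*y^3*z - x^3 - 4*x*y^2 - 3*y*z + 3*x
trace(b a^-1 b^4 a^2 b) = trace(b^4 a^2 b^2)*trace(a) - trace(b^4 a^2 b^2 a)   [inverse elimination on a] = x^2*y^5*z - x^3*y^4 - x*y^6 - x*y^4*z^2 - 2*x^2*y^3*z + y^5*z + 2*x^3*y^2 + 5*x*y^4 + 2*x*y^2*z^2 - 4*y^3*z - 5*x*y^2 + 3*y*z - x
trace(a^2 b a b^2) = trace(a)*trace(b a b^2 a) - trace(b a b^2)   [square of a] = x*y*z^2 - x^2*z - y^2*z + z
trace(a^2 b a b) = trace(a)*trace(b a b a) - trace(b a b)   [square of a] = x*z^2 - y*z - x
reduce: trace(b a^2 b a b^2) = trace(b)*trace(a^2 b a b^2) - trace(a^2 b a b)   [square of b] = x*y^2*z^2 - x^2*y*z - y^3*z - x*z^2 + 2*y*z + x
so trace(b a^2 b a b^3) = trace(b)*trace(b a^2 b a b^2) - trace(b a^2 b a b)   [square of b] = x*y^3*z^2 - x^2*y^2*z - y^4*z - 2*x*y*z^2 + x^2*z + 3*y^2*z + x*y - z
trace(b^4 a^2 b a b) = trace(b)*trace(b a^2 b a b^3) - trace(b a^2 b a b^2)   [square of b] = x*y^4*z^2 - x^2*y^3*z - y^5*z - 3*x*y^2*z^2 + 2*x^2*y*z + 4*y^3*z + x*y^2 + x*z^2 - 3*y*z - x
trace(a b a b a b) = trace(a b a b)*trace(a b) - trace(b a)   [split at a repeated a] = z^3 - 3*z
trace(a b a b a b^2) = trace(b)*trace(a b a b a b) - trace(a b a b a)   [square of b] = y*z^3 - x*z^2 - 2*y*z + x
reduce: trace(b a b a b^3 a) = trace(b)*trace(a b a b a b^2) - trace(a b a b a b)   [square of b] = y^2*z^3 - x*y*z^2 - 2*y^2*z - z^3 + x*y + 3*z
trace(b^2 a^2 b a b a b) = trace(a)*trace(b a b a b^3 a) - trace(b a b a b^3)   [square of a] = x*y^2*z^3 - x^2*y*z^2 - y^3*z^2 - x*y^2*z - x*z^3 + x^2*y + y^3 + 2*y*z^2 + 2*x*z - 3*y
reduce: trace(b^2 a^2 b a b a) = trace(a)*trace(b a b a b^2 a) - trace(b a b a b^2)   [square of a] = x*y*z^3 - x^2*z^2 - y^2*z^2 - x*y*z + x^2 + y^2 + z^2 - 2
so trace(b^4 a^2 b a b a) = trace(b)*trace(b^2 a^2 b a b a b) - trace(b^2 a^2 b a b a)   [square of b] = x*y^3*z^3 - x^2*y^2*z^2 - y^4*z^2 - x*y^3*z - 2*x*y*z^3 + x^2*y^2 + x^2*z^2 + y^4 + 3*y^2*z^2 + 3*x*y*z - x^2 - 4*y^2 - z^2 + 2
reduce: trace(b a^-1 b^4 a^2 b a) = trace(b^4 a^2 b a b)*trace(a) - trace(b^4 a^2 b a b a)   [inverse elimination on a] = x^2*y^4*z^2 - x^3*y^3*z - x*y^5*z - x*y^3*z^3 - 2*x^2*y^2*z^2 + y^4*z^2 + 2*x^3*y*z + 5*x*y^3*z + 2*x*y*z^3 - y^4 - 3*y^2*z^2 - 6*x*y*z + 4*y^2 + z^2 - 2
trace(a^-1 b a^-1 b^4 a^2 b) = trace(b a^-1 b^4 a^2 b)*trace(a) - trace(b a^-1 b^4 a^2 b a)   [inverse elimination on a] = x^3*y^5*z - x^4*y^4 - x^2*y^6 - 2*x^2*y^4*z^2 - x^3*y^3*z + 2*x*y^5*z + x*y^3*z^3 + 2*x^4*y^2 + 5*x^2*y^4 + 4*x^2*y^2*z^2 - y^4*z^2 - 2*x^3*y*z - 9*x*y^3*z - 2*x*y*z^3 - 5*x^2*y^2 + y^4 + 3*y^2*z^2 + 9*x*y*z - x^2 - 4*y^2 - z^2 + 2
trace(b^-1 a^-1 b a^-1 b^4 a^2) = trace(a^-1 b a^-1 b^4 a^2)*trace(b) - trace(a^-1 b a^-1 b^4 a^2 b)   [inverse elimination on b] = -x^3*y^5*z + x^4*y^4 + x^2*y^6 + 2*x^2*y^4*z^2 + x^3*y^3*z - x*y^5*z - x*y^3*z^3 - 2*x^4*y^2 - 6*x^2*y^4 - 4*x^2*y^2*z^2 + 2*x^3*y*z + 7*x*y^3*z + 2*x*y*z^3 + 7*x^2*y^2 - y^2*z^2 - 9*x*y*z + x^2 + y^2 + z^2 - 2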